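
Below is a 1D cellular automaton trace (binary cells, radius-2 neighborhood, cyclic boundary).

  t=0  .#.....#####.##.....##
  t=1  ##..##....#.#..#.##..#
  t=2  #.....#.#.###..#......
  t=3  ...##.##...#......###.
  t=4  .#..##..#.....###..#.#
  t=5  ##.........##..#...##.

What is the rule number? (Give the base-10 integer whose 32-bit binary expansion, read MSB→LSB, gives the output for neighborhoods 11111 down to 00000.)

1292919843

  [31] ##### => .  t=0,i=9
  [30] ####. => #  t=0,i=10
  [29] ###.# => .  t=0,i=11
  [28] ###.. => .  t=1,i=1
  [27] ##.## => #  t=0,i=12
  [26] ##.#. => #  t=0,i=0
  [25] ##..# => .  t=1,i=2
  [24] ##... => #  t=0,i=15
  [23] #.### => .  t=2,i=10
  [22] #.##. => .  t=0,i=13
  [21] #.#.# => .  t=2,i=8
  [20] #.#.. => #  t=0,i=1
  [19] #..## => .  t=1,i=3
  [18] #..#. => .  t=1,i=14
  [17] #...# => .  t=3,i=9
  [16] #.... => .  t=0,i=3
  [15] .#### => .  t=0,i=8
  [14] .###. => #  t=1,i=0
  [13] .##.# => #  t=0,i=21
  [12] .##.. => .  t=0,i=14
  [11] .#.## => .  t=1,i=16
  [10] .#.#. => #  t=1,i=11
  [9] .#..# => .  t=1,i=13
  [8] .#... => .  t=0,i=2
  [7] ..### => .  t=0,i=7
  [6] ..##. => .  t=0,i=20
  [5] ..#.# => #  t=1,i=10
  [4] ..#.. => .  t=2,i=0
  [3] ...## => .  t=0,i=6
  [2] ...#. => .  t=1,i=9
  [1] ....# => #  t=0,i=5
  [0] ..... => #  t=0,i=4
  bits 01001101000100000110010000100011 = 1292919843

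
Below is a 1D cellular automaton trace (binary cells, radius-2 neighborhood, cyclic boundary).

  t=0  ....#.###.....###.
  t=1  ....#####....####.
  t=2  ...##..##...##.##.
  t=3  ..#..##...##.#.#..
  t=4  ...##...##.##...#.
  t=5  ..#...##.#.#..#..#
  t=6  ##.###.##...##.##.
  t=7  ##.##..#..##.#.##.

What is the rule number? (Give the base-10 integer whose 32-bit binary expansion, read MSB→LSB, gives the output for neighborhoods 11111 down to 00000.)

1456368552

  ##### -> .   bit 31 = 0  t=1,i=6
  ####. -> #   bit 30 = 1  t=1,i=7
  ###.# -> .   bit 29 = 0  t=6,i=5
  ###.. -> #   bit 28 = 1  t=0,i=8
  ##.## -> .   bit 27 = 0  t=2,i=14
  ##.#. -> #   bit 26 = 1  t=3,i=12
  ##..# -> #   bit 25 = 1  t=2,i=5
  ##... -> .   bit 24 = 0  t=0,i=9
  #.### -> #   bit 23 = 1  t=0,i=6
  #.##. -> #   bit 22 = 1  t=2,i=15
  #.#.# -> .   bit 21 = 0  t=3,i=13
  #.#.. -> .   bit 20 = 0  t=3,i=15
  #..## -> #   bit 19 = 1  t=2,i=6
  #..#. -> #   bit 18 = 1  t=5,i=1
  #...# -> #   bit 17 = 1  t=2,i=10
  #.... -> .   bit 16 = 0  t=0,i=0
  .#### -> .   bit 15 = 0  t=1,i=5
  .###. -> #   bit 14 = 1  t=0,i=7
  .##.# -> #   bit 13 = 1  t=2,i=13
  .##.. -> .   bit 12 = 0  t=2,i=4
  .#.## -> #   bit 11 = 1  t=0,i=5
  .#.#. -> .   bit 10 = 0  t=3,i=14
  .#..# -> #   bit 9 = 1  t=3,i=3
  .#... -> #   bit 8 = 1  t=3,i=16
  ..### -> #   bit 7 = 1  t=0,i=14
  ..##. -> .   bit 6 = 0  t=2,i=3
  ..#.# -> #   bit 5 = 1  t=0,i=4
  ..#.. -> .   bit 4 = 0  t=3,i=2
  ...## -> #   bit 3 = 1  t=0,i=13
  ...#. -> .   bit 2 = 0  t=0,i=3
  ....# -> .   bit 1 = 0  t=0,i=2
  ..... -> .   bit 0 = 0  t=0,i=1
  bits 01010110110011100110101110101000 = 1456368552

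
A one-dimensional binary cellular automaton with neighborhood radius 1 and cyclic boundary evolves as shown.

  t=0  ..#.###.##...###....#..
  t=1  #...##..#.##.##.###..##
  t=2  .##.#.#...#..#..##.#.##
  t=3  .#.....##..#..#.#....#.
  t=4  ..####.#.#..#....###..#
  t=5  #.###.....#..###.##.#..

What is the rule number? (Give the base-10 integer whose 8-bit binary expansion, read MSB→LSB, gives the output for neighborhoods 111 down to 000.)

  [7] ### => #  t=0,i=5
  [6] ##. => .  t=0,i=6
  [5] #.# => .  t=0,i=3
  [4] #.. => #  t=0,i=10
  [3] .## => #  t=0,i=4
  [2] .#. => .  t=0,i=2
  [1] ..# => .  t=0,i=1
  [0] ... => #  t=0,i=0
  bits 10011001 = 153

153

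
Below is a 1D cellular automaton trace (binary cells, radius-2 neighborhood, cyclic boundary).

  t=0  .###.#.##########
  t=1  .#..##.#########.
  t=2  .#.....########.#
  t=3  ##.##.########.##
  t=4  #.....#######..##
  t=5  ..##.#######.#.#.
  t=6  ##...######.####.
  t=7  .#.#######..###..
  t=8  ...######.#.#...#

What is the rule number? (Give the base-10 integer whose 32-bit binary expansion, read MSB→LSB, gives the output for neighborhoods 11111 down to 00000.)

3333657753

  #####|#  b31=1 t=0,i=9
  ####.|#  b30=1 t=0,i=15
  ###.#|.  b29=0 t=0,i=3
  ###..|.  b28=0 t=1,i=15
  ##.##|.  b27=0 t=0,i=0
  ##.#.|#  b26=1 t=0,i=4
  ##..#|#  b25=1 t=1,i=16
  ##...|.  b24=0 t=4,i=1
  #.###|#  b23=1 t=0,i=1
  #.##.|.  b22=0 t=3,i=3
  #.#.#|#  b21=1 t=0,i=5
  #.#..|#  b20=1 t=2,i=1
  #..##|.  b19=0 t=1,i=3
  #..#.|.  b18=0 t=1,i=0
  #...#|#  b17=1 t=5,i=0
  #....|#  b16=1 t=2,i=3
  .####|#  b15=1 t=0,i=8
  .###.|.  b14=0 t=0,i=2
  .##.#|.  b13=0 t=1,i=5
  .##..|#  b12=1 t=6,i=1
  .#.##|.  b11=0 t=0,i=6
  .#.#.|#  b10=1 t=2,i=0
  .#..#|.  b9=0 t=1,i=2
  .#...|.  b8=0 t=2,i=2
  ..###|#  b7=1 t=2,i=7
  ..##.|.  b6=0 t=1,i=4
  ..#.#|.  b5=0 t=7,i=1
  ..#..|#  b4=1 t=1,i=1
  ...##|#  b3=1 t=2,i=6
  ...#.|.  b2=0 t=7,i=0
  ....#|.  b1=0 t=2,i=5
  .....|#  b0=1 t=2,i=4
  bits 11000110101100111001010010011001 = 3333657753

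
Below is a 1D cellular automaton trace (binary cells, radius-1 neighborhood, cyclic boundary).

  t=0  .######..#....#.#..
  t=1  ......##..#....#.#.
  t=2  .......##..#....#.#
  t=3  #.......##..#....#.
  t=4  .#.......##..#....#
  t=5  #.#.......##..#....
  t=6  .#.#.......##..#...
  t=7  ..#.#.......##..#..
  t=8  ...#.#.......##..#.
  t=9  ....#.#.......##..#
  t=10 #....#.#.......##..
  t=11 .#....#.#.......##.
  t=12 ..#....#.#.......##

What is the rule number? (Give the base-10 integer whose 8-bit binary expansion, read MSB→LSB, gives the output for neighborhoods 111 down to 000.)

  ###|.  b7=0 t=0,i=2
  ##.|#  b6=1 t=0,i=6
  #.#|#  b5=1 t=0,i=15
  #..|#  b4=1 t=0,i=7
  .##|.  b3=0 t=0,i=1
  .#.|.  b2=0 t=0,i=9
  ..#|.  b1=0 t=0,i=0
  ...|.  b0=0 t=0,i=11
  bits 01110000 = 112

112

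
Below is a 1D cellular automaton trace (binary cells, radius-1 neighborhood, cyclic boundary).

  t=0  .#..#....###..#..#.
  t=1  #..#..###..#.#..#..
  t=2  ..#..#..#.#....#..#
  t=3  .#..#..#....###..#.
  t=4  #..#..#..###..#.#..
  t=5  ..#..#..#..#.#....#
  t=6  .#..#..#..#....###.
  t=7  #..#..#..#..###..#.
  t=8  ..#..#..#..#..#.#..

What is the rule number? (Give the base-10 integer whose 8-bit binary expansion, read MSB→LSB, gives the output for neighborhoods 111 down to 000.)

  nb ###: next=.  (t=0,i=10, bit7=0)
  nb ##.: next=#  (t=0,i=11, bit6=1)
  nb #.#: next=.  (t=1,i=12, bit5=0)
  nb #..: next=.  (t=0,i=2, bit4=0)
  nb .##: next=.  (t=0,i=9, bit3=0)
  nb .#.: next=.  (t=0,i=1, bit2=0)
  nb ..#: next=#  (t=0,i=0, bit1=1)
  nb ...: next=#  (t=0,i=6, bit0=1)
  bits 01000011 = 67

67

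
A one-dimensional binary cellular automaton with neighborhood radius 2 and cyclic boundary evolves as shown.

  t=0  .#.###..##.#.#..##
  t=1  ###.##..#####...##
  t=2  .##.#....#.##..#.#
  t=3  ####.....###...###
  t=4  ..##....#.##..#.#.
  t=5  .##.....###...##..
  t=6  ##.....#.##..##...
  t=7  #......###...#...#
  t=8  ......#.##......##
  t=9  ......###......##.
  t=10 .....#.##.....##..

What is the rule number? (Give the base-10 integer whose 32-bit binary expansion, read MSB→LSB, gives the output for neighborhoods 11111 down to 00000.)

1952509032

  #####|.  b31=0 t=1,i=0
  ####.|#  b30=1 t=1,i=1
  ###.#|#  b29=1 t=1,i=2
  ###..|#  b28=1 t=0,i=5
  ##.##|.  b27=0 t=1,i=3
  ##.#.|#  b26=1 t=0,i=0
  ##..#|.  b25=0 t=0,i=6
  ##...|.  b24=0 t=1,i=13
  #.###|.  b23=0 t=0,i=3
  #.##.|#  b22=1 t=1,i=4
  #.#.#|#  b21=1 t=0,i=1
  #.#..|.  b20=0 t=0,i=13
  #..##|.  b19=0 t=0,i=7
  #..#.|.  b18=0 t=2,i=14
  #...#|.  b17=0 t=1,i=14
  #....|.  b16=0 t=2,i=6
  .####|#  b15=1 t=1,i=9
  .###.|#  b14=1 t=0,i=4
  .##.#|#  b13=1 t=0,i=9
  .##..|.  b12=0 t=1,i=5
  .#.##|#  b11=1 t=0,i=2
  .#.#.|#  b10=1 t=0,i=12
  .#..#|.  b9=0 t=0,i=14
  .#...|.  b8=0 t=2,i=5
  ..###|.  b7=0 t=1,i=8
  ..##.|#  b6=1 t=0,i=8
  ..#.#|#  b5=1 t=2,i=9
  ..#..|.  b4=0 t=7,i=13
  ...##|#  b3=1 t=1,i=15
  ...#.|.  b2=0 t=2,i=8
  ....#|.  b1=0 t=2,i=7
  .....|.  b0=0 t=3,i=6
  bits 01110100011000001110110001101000 = 1952509032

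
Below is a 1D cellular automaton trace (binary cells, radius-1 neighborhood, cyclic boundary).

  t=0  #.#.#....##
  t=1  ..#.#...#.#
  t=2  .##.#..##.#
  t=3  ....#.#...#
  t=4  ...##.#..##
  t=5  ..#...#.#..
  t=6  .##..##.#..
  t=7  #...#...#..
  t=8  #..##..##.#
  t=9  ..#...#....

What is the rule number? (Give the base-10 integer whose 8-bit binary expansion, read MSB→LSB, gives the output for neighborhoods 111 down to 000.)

134

  ### -> #   bit 7 = 1  t=0,i=10
  ##. -> .   bit 6 = 0  t=0,i=0
  #.# -> .   bit 5 = 0  t=0,i=1
  #.. -> .   bit 4 = 0  t=0,i=5
  .## -> .   bit 3 = 0  t=0,i=9
  .#. -> #   bit 2 = 1  t=0,i=2
  ..# -> #   bit 1 = 1  t=0,i=8
  ... -> .   bit 0 = 0  t=0,i=6
  bits 10000110 = 134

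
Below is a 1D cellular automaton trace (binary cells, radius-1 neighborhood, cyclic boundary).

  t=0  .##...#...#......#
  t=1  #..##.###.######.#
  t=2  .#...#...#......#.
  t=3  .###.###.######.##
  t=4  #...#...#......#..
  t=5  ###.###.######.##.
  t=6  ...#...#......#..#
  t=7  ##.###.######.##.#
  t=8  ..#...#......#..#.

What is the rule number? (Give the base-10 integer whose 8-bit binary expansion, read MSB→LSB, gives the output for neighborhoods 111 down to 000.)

  [7] ### => .  t=1,i=7
  [6] ##. => .  t=0,i=2
  [5] #.# => #  t=0,i=0
  [4] #.. => #  t=0,i=3
  [3] .## => .  t=0,i=1
  [2] .#. => #  t=0,i=6
  [1] ..# => .  t=0,i=5
  [0] ... => #  t=0,i=4
  bits 00110101 = 53

53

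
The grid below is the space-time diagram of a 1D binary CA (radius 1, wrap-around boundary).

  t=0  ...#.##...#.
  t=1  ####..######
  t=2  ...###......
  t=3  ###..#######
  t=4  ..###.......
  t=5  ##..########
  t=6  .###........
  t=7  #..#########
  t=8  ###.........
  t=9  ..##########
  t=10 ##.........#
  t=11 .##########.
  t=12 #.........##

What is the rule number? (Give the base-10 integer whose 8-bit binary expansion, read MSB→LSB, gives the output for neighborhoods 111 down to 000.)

87

  [7] ### => .  t=1,i=0
  [6] ##. => #  t=0,i=6
  [5] #.# => .  t=0,i=4
  [4] #.. => #  t=0,i=7
  [3] .## => .  t=0,i=5
  [2] .#. => #  t=0,i=3
  [1] ..# => #  t=0,i=2
  [0] ... => #  t=0,i=0
  bits 01010111 = 87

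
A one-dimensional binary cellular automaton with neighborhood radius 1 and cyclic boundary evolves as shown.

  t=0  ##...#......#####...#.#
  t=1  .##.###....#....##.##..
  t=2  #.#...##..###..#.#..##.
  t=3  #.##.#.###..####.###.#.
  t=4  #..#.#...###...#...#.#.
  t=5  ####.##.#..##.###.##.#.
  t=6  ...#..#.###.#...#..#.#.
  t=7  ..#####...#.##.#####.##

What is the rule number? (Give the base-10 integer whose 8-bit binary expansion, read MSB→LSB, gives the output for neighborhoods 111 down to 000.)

86

  [7] ### => .  t=0,i=0
  [6] ##. => #  t=0,i=1
  [5] #.# => .  t=0,i=21
  [4] #.. => #  t=0,i=2
  [3] .## => .  t=0,i=12
  [2] .#. => #  t=0,i=5
  [1] ..# => #  t=0,i=4
  [0] ... => .  t=0,i=3
  bits 01010110 = 86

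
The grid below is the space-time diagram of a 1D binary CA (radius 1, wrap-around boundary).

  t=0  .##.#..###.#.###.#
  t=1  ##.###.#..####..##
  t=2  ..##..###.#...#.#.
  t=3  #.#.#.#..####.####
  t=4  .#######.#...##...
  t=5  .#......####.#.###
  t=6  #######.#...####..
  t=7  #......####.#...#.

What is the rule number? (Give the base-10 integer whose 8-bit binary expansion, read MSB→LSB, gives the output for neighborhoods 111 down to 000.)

  [7] ### => .  t=0,i=8
  [6] ##. => .  t=0,i=2
  [5] #.# => #  t=0,i=0
  [4] #.. => #  t=0,i=5
  [3] .## => #  t=0,i=1
  [2] .#. => #  t=0,i=4
  [1] ..# => .  t=0,i=6
  [0] ... => #  t=2,i=0
  bits 00111101 = 61

61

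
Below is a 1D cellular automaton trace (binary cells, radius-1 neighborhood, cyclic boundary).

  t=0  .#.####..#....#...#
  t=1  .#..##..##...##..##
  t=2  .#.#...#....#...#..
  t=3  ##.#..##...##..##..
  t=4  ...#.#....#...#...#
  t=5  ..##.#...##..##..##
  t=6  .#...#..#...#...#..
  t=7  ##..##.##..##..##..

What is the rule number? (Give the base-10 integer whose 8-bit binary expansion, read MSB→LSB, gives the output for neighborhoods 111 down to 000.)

  [7] ### => #  t=0,i=4
  [6] ##. => .  t=0,i=6
  [5] #.# => .  t=0,i=0
  [4] #.. => .  t=0,i=7
  [3] .## => .  t=0,i=3
  [2] .#. => #  t=0,i=1
  [1] ..# => #  t=0,i=8
  [0] ... => .  t=0,i=11
  bits 10000110 = 134

134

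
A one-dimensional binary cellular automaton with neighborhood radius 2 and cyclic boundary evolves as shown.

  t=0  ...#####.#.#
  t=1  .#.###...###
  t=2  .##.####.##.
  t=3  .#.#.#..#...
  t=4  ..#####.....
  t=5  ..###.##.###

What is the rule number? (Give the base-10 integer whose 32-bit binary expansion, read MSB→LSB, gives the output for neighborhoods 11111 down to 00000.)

  [31] ##### => #  t=0,i=5
  [30] ####. => .  t=0,i=6
  [29] ###.# => .  t=0,i=7
  [28] ###.. => #  t=1,i=5
  [27] ##.## => #  t=2,i=3
  [26] ##.#. => .  t=0,i=8
  [25] ##..# => .  t=2,i=11
  [24] ##... => #  t=1,i=6
  [23] #.### => .  t=1,i=3
  [22] #.##. => .  t=2,i=9
  [21] #.#.# => #  t=0,i=9
  [20] #.#.. => #  t=0,i=11
  [19] #..## => .  t=2,i=0
  [18] #..#. => .  t=3,i=7
  [17] #...# => #  t=0,i=1
  [16] #.... => .  t=3,i=10
  [15] .#### => #  t=0,i=4
  [14] .###. => #  t=1,i=4
  [13] .##.# => .  t=2,i=2
  [12] .##.. => .  t=2,i=10
  [11] .#.## => #  t=1,i=2
  [10] .#.#. => #  t=0,i=10
  [9] .#..# => #  t=3,i=6
  [8] .#... => .  t=0,i=0
  [7] ..### => #  t=0,i=3
  [6] ..##. => #  t=2,i=1
  [5] ..#.# => .  t=3,i=1
  [4] ..#.. => .  t=3,i=8
  [3] ...## => .  t=0,i=2
  [2] ...#. => .  t=3,i=0
  [1] ....# => .  t=3,i=11
  [0] ..... => #  t=4,i=9
  bits 10011001001100101100111011000001 = 2570243777

2570243777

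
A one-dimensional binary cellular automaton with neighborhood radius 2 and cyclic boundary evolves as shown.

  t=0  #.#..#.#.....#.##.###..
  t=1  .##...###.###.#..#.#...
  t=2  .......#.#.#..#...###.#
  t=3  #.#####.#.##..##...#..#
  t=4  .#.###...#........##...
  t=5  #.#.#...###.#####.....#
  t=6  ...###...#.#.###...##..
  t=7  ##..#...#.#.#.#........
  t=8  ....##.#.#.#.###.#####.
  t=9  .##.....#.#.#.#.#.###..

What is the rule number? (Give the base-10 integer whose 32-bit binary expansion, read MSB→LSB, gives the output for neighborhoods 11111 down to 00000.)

  [31] ##### => #  t=3,i=4
  [30] ####. => #  t=3,i=5
  [29] ###.# => .  t=1,i=8
  [28] ###.. => .  t=0,i=20
  [27] ##.## => #  t=0,i=17
  [26] ##.#. => .  t=1,i=13
  [25] ##..# => .  t=0,i=21
  [24] ##... => .  t=1,i=3
  [23] #.### => .  t=0,i=18
  [22] #.##. => .  t=0,i=15
  [21] #.#.# => .  t=2,i=9
  [20] #.#.. => #  t=0,i=2
  [19] #..## => .  t=3,i=13
  [18] #..#. => .  t=0,i=4
  [17] #...# => .  t=1,i=4
  [16] #.... => .  t=0,i=9
  [15] .#### => #  t=3,i=3
  [14] .###. => #  t=0,i=19
  [13] .##.# => .  t=0,i=16
  [12] .##.. => .  t=1,i=2
  [11] .#.## => #  t=0,i=14
  [10] .#.#. => #  t=0,i=1
  [9] .#..# => .  t=0,i=3
  [8] .#... => #  t=0,i=8
  [7] ..### => .  t=1,i=6
  [6] ..##. => .  t=1,i=1
  [5] ..#.# => .  t=0,i=0
  [4] ..#.. => #  t=2,i=14
  [3] ...## => .  t=1,i=0
  [2] ...#. => #  t=0,i=12
  [1] ....# => #  t=0,i=11
  [0] ..... => #  t=0,i=10
  bits 11001000000100001100110100010111 = 3356544279

3356544279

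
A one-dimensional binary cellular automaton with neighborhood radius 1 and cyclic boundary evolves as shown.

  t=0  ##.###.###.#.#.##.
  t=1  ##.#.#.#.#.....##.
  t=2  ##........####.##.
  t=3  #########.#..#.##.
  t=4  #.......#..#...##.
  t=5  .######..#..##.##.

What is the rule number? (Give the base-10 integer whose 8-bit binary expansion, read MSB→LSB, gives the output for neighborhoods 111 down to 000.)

  ### -> .   bit 7 = 0  t=0,i=4
  ##. -> #   bit 6 = 1  t=0,i=1
  #.# -> .   bit 5 = 0  t=0,i=2
  #.. -> #   bit 4 = 1  t=1,i=10
  .## -> #   bit 3 = 1  t=0,i=0
  .#. -> .   bit 2 = 0  t=0,i=11
  ..# -> .   bit 1 = 0  t=1,i=14
  ... -> #   bit 0 = 1  t=1,i=11
  bits 01011001 = 89

89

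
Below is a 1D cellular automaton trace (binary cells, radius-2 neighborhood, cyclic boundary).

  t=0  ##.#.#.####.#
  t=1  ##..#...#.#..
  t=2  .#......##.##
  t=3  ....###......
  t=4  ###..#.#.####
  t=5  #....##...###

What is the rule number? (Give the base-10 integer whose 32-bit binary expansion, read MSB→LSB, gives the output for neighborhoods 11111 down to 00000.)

2701710883

  nb #####: next=#  (t=4,i=0, bit31=1)
  nb ####.: next=.  (t=0,i=9, bit30=0)
  nb ###.#: next=#  (t=0,i=1, bit29=1)
  nb ###..: next=.  (t=3,i=6, bit28=0)
  nb ##.##: next=.  (t=0,i=11, bit27=0)
  nb ##.#.: next=.  (t=0,i=2, bit26=0)
  nb ##..#: next=.  (t=1,i=2, bit25=0)
  nb ##...: next=#  (t=3,i=7, bit24=1)
  nb #.###: next=.  (t=0,i=7, bit23=0)
  nb #.##.: next=.  (t=2,i=11, bit22=0)
  nb #.#.#: next=.  (t=0,i=3, bit21=0)
  nb #.#..: next=.  (t=1,i=10, bit20=0)
  nb #..##: next=#  (t=1,i=12, bit19=1)
  nb #..#.: next=.  (t=1,i=3, bit18=0)
  nb #...#: next=.  (t=1,i=6, bit17=0)
  nb #....: next=.  (t=2,i=3, bit16=0)
  nb .####: next=#  (t=0,i=8, bit15=1)
  nb .###.: next=#  (t=0,i=0, bit14=1)
  nb .##.#: next=.  (t=2,i=9, bit13=0)
  nb .##..: next=#  (t=1,i=1, bit12=1)
  nb .#.##: next=.  (t=0,i=6, bit11=0)
  nb .#.#.: next=#  (t=0,i=4, bit10=1)
  nb .#..#: next=#  (t=1,i=11, bit9=1)
  nb .#...: next=.  (t=1,i=5, bit8=0)
  nb ..###: next=.  (t=3,i=4, bit7=0)
  nb ..##.: next=.  (t=1,i=0, bit6=0)
  nb ..#.#: next=#  (t=1,i=8, bit5=1)
  nb ..#..: next=.  (t=1,i=4, bit4=0)
  nb ...##: next=.  (t=2,i=7, bit3=0)
  nb ...#.: next=.  (t=1,i=7, bit2=0)
  nb ....#: next=#  (t=2,i=6, bit1=1)
  nb .....: next=#  (t=2,i=4, bit0=1)
  bits 10100001000010001101011000100011 = 2701710883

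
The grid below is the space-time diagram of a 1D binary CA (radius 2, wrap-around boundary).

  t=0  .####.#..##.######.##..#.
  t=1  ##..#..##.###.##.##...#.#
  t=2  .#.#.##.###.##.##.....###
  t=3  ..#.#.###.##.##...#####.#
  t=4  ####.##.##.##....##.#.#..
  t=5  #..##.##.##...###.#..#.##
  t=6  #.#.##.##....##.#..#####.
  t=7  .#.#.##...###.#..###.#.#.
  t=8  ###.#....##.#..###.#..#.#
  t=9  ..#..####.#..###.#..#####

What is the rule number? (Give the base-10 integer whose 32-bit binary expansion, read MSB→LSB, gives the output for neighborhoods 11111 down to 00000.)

3096260523

  ##### -> #   bit 31 = 1  t=0,i=14
  ####. -> .   bit 30 = 0  t=0,i=3
  ###.# -> #   bit 29 = 1  t=0,i=4
  ###.. -> #   bit 28 = 1  t=1,i=1
  ##.## -> #   bit 27 = 1  t=0,i=11
  ##.#. -> .   bit 26 = 0  t=0,i=5
  ##..# -> .   bit 25 = 0  t=0,i=21
  ##... -> .   bit 24 = 0  t=1,i=19
  #.### -> #   bit 23 = 1  t=0,i=12
  #.##. -> .   bit 22 = 0  t=0,i=19
  #.#.# -> .   bit 21 = 0  t=2,i=1
  #.#.. -> .   bit 20 = 0  t=0,i=6
  #..## -> #   bit 19 = 1  t=0,i=0
  #..#. -> #   bit 18 = 1  t=0,i=22
  #...# -> .   bit 17 = 0  t=1,i=20
  #.... -> #   bit 16 = 1  t=2,i=18
  .#### -> .   bit 15 = 0  t=0,i=2
  .###. -> .   bit 14 = 0  t=1,i=0
  .##.# -> #   bit 13 = 1  t=0,i=10
  .##.. -> .   bit 12 = 0  t=0,i=20
  .#.## -> #   bit 11 = 1  t=1,i=23
  .#.#. -> #   bit 10 = 1  t=2,i=2
  .#..# -> #   bit 9 = 1  t=0,i=7
  .#... -> #   bit 8 = 1  t=8,i=5
  ..### -> #   bit 7 = 1  t=0,i=1
  ..##. -> .   bit 6 = 0  t=0,i=9
  ..#.# -> #   bit 5 = 1  t=1,i=22
  ..#.. -> .   bit 4 = 0  t=0,i=23
  ...## -> #   bit 3 = 1  t=2,i=21
  ...#. -> .   bit 2 = 0  t=1,i=21
  ....# -> #   bit 1 = 1  t=2,i=20
  ..... -> #   bit 0 = 1  t=2,i=19
  bits 10111000100011010010111110101011 = 3096260523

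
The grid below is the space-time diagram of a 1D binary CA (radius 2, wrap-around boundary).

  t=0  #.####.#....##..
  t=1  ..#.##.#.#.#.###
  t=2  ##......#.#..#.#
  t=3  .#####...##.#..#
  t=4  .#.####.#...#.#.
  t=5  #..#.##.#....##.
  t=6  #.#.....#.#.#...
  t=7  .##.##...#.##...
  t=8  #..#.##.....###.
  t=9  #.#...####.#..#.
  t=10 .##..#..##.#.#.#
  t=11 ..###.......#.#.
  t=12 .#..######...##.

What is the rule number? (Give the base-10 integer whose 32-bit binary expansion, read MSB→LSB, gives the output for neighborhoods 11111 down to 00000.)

  [31] ##### => #  t=3,i=3
  [30] ####. => #  t=0,i=4
  [29] ###.# => #  t=0,i=5
  [28] ###.. => #  t=1,i=15
  [27] ##.## => #  t=7,i=3
  [26] ##.#. => .  t=0,i=6
  [25] ##..# => #  t=0,i=14
  [24] ##... => #  t=2,i=2
  [23] #.### => #  t=0,i=2
  [22] #.##. => .  t=1,i=4
  [21] #.#.# => .  t=1,i=7
  [20] #.#.. => #  t=0,i=7
  [19] #..## => .  t=10,i=7
  [18] #..#. => #  t=0,i=15
  [17] #...# => .  t=3,i=7
  [16] #.... => #  t=0,i=9
  [15] .#### => .  t=0,i=3
  [14] .###. => .  t=1,i=14
  [13] .##.# => .  t=1,i=5
  [12] .##.. => #  t=0,i=13
  [11] .#.## => .  t=0,i=1
  [10] .#.#. => #  t=1,i=8
  [9] .#..# => .  t=2,i=11
  [8] .#... => .  t=0,i=8
  [7] ..### => .  t=8,i=12
  [6] ..##. => .  t=0,i=12
  [5] ..#.# => .  t=0,i=0
  [4] ..#.. => .  t=10,i=5
  [3] ...## => #  t=0,i=11
  [2] ...#. => .  t=2,i=7
  [1] ....# => .  t=0,i=10
  [0] ..... => #  t=2,i=4
  bits 11111011100101010001010000001001 = 4220851209

4220851209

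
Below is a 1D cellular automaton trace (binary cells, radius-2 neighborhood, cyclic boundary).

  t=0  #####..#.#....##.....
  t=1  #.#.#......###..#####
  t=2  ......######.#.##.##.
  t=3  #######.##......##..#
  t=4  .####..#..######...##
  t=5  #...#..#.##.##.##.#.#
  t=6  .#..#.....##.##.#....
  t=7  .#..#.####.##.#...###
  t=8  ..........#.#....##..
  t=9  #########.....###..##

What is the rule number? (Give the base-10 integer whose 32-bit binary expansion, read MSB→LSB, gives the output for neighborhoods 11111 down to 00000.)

  ##### -> #   bit 31 = 1  t=0,i=2
  ####. -> .   bit 30 = 0  t=0,i=3
  ###.# -> .   bit 29 = 0  t=1,i=0
  ###.. -> #   bit 28 = 1  t=0,i=4
  ##.## -> #   bit 27 = 1  t=2,i=17
  ##.#. -> .   bit 26 = 0  t=1,i=1
  ##..# -> .   bit 25 = 0  t=0,i=5
  ##... -> #   bit 24 = 1  t=0,i=16
  #.### -> .   bit 23 = 0  t=4,i=1
  #.##. -> .   bit 22 = 0  t=2,i=15
  #.#.# -> .   bit 21 = 0  t=1,i=2
  #.#.. -> .   bit 20 = 0  t=0,i=9
  #..## -> #   bit 19 = 1  t=1,i=15
  #..#. -> .   bit 18 = 0  t=0,i=6
  #...# -> .   bit 17 = 0  t=4,i=17
  #.... -> #   bit 16 = 1  t=0,i=11
  .#### -> .   bit 15 = 0  t=0,i=1
  .###. -> .   bit 14 = 0  t=1,i=12
  .##.# -> #   bit 13 = 1  t=2,i=16
  .##.. -> .   bit 12 = 0  t=0,i=15
  .#.## -> .   bit 11 = 0  t=2,i=14
  .#.#. -> .   bit 10 = 0  t=0,i=8
  .#..# -> .   bit 9 = 0  t=4,i=8
  .#... -> .   bit 8 = 0  t=0,i=10
  ..### -> #   bit 7 = 1  t=0,i=0
  ..##. -> .   bit 6 = 0  t=0,i=14
  ..#.# -> .   bit 5 = 0  t=0,i=7
  ..#.. -> #   bit 4 = 1  t=4,i=7
  ...## -> #   bit 3 = 1  t=0,i=13
  ...#. -> .   bit 2 = 0  t=5,i=3
  ....# -> #   bit 1 = 1  t=0,i=12
  ..... -> #   bit 0 = 1  t=0,i=18
  bits 10011001000010010010000010011011 = 2567512219

2567512219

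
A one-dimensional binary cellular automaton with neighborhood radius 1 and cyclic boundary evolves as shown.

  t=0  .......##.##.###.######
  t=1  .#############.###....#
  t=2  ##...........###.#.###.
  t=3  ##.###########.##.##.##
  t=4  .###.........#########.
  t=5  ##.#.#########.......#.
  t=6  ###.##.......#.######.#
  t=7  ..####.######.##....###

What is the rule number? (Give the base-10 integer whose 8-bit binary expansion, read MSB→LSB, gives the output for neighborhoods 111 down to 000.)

107

  ### -> .   bit 7 = 0  t=0,i=14
  ##. -> #   bit 6 = 1  t=0,i=8
  #.# -> #   bit 5 = 1  t=0,i=9
  #.. -> .   bit 4 = 0  t=0,i=0
  .## -> #   bit 3 = 1  t=0,i=7
  .#. -> .   bit 2 = 0  t=1,i=22
  ..# -> #   bit 1 = 1  t=0,i=6
  ... -> #   bit 0 = 1  t=0,i=1
  bits 01101011 = 107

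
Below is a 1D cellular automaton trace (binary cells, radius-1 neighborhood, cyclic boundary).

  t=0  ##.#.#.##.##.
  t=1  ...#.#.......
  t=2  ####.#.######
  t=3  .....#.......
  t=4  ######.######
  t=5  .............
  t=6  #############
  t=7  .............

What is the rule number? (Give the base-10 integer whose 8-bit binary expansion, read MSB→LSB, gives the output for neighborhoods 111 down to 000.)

7

  [7] ### => .  t=2,i=0
  [6] ##. => .  t=0,i=1
  [5] #.# => .  t=0,i=2
  [4] #.. => .  t=1,i=6
  [3] .## => .  t=0,i=0
  [2] .#. => #  t=0,i=3
  [1] ..# => #  t=1,i=2
  [0] ... => #  t=1,i=0
  bits 00000111 = 7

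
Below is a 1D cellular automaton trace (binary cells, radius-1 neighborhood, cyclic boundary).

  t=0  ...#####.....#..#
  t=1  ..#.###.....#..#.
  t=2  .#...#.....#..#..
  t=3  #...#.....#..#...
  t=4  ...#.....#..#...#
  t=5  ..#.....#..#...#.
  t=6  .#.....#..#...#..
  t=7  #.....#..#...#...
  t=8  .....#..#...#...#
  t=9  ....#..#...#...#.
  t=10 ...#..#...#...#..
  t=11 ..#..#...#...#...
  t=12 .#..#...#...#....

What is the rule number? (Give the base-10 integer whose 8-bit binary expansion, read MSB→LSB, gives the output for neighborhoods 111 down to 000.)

130

  nb ###: next=#  (t=0,i=4, bit7=1)
  nb ##.: next=.  (t=0,i=7, bit6=0)
  nb #.#: next=.  (t=1,i=3, bit5=0)
  nb #..: next=.  (t=0,i=0, bit4=0)
  nb .##: next=.  (t=0,i=3, bit3=0)
  nb .#.: next=.  (t=0,i=13, bit2=0)
  nb ..#: next=#  (t=0,i=2, bit1=1)
  nb ...: next=.  (t=0,i=1, bit0=0)
  bits 10000010 = 130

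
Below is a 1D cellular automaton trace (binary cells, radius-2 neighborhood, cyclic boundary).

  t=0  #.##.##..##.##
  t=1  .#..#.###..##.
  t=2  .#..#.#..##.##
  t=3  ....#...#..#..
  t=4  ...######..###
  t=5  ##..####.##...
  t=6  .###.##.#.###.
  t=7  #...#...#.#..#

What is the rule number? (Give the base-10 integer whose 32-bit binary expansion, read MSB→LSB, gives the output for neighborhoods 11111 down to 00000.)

3417018676

  [31] ##### => #  t=4,i=5
  [30] ####. => #  t=4,i=7
  [29] ###.# => .  t=0,i=0
  [28] ###.. => .  t=1,i=8
  [27] ##.## => #  t=0,i=1
  [26] ##.#. => .  t=2,i=0
  [25] ##..# => #  t=0,i=7
  [24] ##... => #  t=4,i=0
  [23] #.### => #  t=0,i=12
  [22] #.##. => .  t=0,i=2
  [21] #.#.# => #  t=6,i=8
  [20] #.#.. => .  t=2,i=1
  [19] #..## => #  t=0,i=8
  [18] #..#. => .  t=1,i=0
  [17] #...# => #  t=3,i=6
  [16] #.... => #  t=3,i=13
  [15] .#### => #  t=4,i=4
  [14] .###. => .  t=0,i=13
  [13] .##.# => .  t=0,i=3
  [12] .##.. => #  t=0,i=6
  [11] .#.## => .  t=1,i=5
  [10] .#.#. => .  t=2,i=5
  [9] .#..# => .  t=1,i=2
  [8] .#... => #  t=3,i=5
  [7] ..### => .  t=4,i=3
  [6] ..##. => .  t=0,i=9
  [5] ..#.# => #  t=1,i=4
  [4] ..#.. => #  t=1,i=1
  [3] ...## => .  t=4,i=2
  [2] ...#. => #  t=3,i=3
  [1] ....# => .  t=3,i=2
  [0] ..... => .  t=3,i=0
  bits 11001011101010111001000100110100 = 3417018676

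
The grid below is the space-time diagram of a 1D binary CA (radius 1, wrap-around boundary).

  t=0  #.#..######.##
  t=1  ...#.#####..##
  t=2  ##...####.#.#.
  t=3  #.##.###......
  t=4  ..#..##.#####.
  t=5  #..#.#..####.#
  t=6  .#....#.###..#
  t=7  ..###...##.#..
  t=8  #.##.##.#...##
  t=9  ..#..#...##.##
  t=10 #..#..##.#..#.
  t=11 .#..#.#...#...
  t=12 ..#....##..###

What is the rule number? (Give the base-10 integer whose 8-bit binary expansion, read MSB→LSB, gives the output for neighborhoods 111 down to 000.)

153

  [7] ### => #  t=0,i=6
  [6] ##. => .  t=0,i=0
  [5] #.# => .  t=0,i=1
  [4] #.. => #  t=0,i=3
  [3] .## => #  t=0,i=5
  [2] .#. => .  t=0,i=2
  [1] ..# => .  t=0,i=4
  [0] ... => #  t=1,i=1
  bits 10011001 = 153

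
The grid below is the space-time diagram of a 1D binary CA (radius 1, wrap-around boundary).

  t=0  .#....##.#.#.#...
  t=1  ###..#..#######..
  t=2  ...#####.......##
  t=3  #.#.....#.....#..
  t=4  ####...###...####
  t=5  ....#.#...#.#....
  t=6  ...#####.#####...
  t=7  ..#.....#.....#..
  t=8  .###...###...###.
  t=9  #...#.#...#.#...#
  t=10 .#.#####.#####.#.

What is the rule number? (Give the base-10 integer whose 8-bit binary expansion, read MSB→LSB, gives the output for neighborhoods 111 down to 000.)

54

  [7] ### => .  t=1,i=1
  [6] ##. => .  t=0,i=7
  [5] #.# => #  t=0,i=8
  [4] #.. => #  t=0,i=2
  [3] .## => .  t=0,i=6
  [2] .#. => #  t=0,i=1
  [1] ..# => #  t=0,i=0
  [0] ... => .  t=0,i=3
  bits 00110110 = 54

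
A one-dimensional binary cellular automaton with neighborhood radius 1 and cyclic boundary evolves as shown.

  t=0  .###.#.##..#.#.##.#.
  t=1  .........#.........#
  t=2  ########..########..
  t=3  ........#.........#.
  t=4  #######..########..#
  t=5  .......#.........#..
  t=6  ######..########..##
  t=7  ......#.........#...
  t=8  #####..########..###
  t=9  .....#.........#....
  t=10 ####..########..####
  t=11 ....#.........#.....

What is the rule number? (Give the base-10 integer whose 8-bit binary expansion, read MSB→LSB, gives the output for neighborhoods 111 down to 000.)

  nb ###: next=.  (t=0,i=2, bit7=0)
  nb ##.: next=.  (t=0,i=3, bit6=0)
  nb #.#: next=.  (t=0,i=4, bit5=0)
  nb #..: next=#  (t=0,i=9, bit4=1)
  nb .##: next=.  (t=0,i=1, bit3=0)
  nb .#.: next=.  (t=0,i=5, bit2=0)
  nb ..#: next=.  (t=0,i=0, bit1=0)
  nb ...: next=#  (t=1,i=1, bit0=1)
  bits 00010001 = 17

17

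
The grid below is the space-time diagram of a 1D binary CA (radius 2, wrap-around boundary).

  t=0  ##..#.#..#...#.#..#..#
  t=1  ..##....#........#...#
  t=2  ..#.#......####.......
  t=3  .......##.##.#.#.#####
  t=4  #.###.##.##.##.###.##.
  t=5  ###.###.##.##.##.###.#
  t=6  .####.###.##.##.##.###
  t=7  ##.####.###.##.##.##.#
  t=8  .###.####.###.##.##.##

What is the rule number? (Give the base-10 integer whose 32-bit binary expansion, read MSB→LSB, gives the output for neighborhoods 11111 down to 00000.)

  [31] ##### => #  t=3,i=19
  [30] ####. => #  t=2,i=13
  [29] ###.# => #  t=4,i=4
  [28] ###.. => .  t=0,i=1
  [27] ##.## => #  t=3,i=9
  [26] ##.#. => #  t=3,i=12
  [25] ##..# => #  t=0,i=2
  [24] ##... => #  t=1,i=4
  [23] #.### => #  t=3,i=17
  [22] #.##. => #  t=3,i=10
  [21] #.#.# => #  t=3,i=13
  [20] #.#.. => .  t=0,i=6
  [19] #..## => .  t=0,i=20
  [18] #..#. => #  t=0,i=3
  [17] #...# => .  t=0,i=11
  [16] #.... => .  t=1,i=5
  [15] .#### => .  t=2,i=12
  [14] .###. => .  t=0,i=0
  [13] .##.# => .  t=3,i=8
  [12] .##.. => .  t=1,i=3
  [11] .#.## => #  t=3,i=16
  [10] .#.#. => .  t=0,i=5
  [9] .#..# => .  t=0,i=7
  [8] .#... => .  t=0,i=10
  [7] ..### => #  t=0,i=21
  [6] ..##. => #  t=1,i=2
  [5] ..#.# => .  t=0,i=4
  [4] ..#.. => .  t=0,i=9
  [3] ...## => #  t=2,i=10
  [2] ...#. => .  t=0,i=12
  [1] ....# => .  t=1,i=6
  [0] ..... => #  t=1,i=11
  bits 11101111111001000000100011001001 = 4024699081

4024699081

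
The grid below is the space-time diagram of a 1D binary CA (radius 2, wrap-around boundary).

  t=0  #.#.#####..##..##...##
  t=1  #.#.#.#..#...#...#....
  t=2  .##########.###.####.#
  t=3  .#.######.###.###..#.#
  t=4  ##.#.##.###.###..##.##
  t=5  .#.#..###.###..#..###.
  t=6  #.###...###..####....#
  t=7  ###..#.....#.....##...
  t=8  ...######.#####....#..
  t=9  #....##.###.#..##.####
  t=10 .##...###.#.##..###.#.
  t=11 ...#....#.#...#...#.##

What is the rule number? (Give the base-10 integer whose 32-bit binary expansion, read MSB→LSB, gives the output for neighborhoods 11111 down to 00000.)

  [31] ##### => #  t=0,i=6
  [30] ####. => .  t=0,i=7
  [29] ###.# => #  t=0,i=0
  [28] ###.. => .  t=0,i=8
  [27] ##.## => #  t=2,i=11
  [26] ##.#. => .  t=0,i=1
  [25] ##..# => #  t=0,i=9
  [24] ##... => #  t=0,i=17
  [23] #.### => #  t=0,i=4
  [22] #.##. => .  t=4,i=5
  [21] #.#.# => #  t=0,i=2
  [20] #.#.. => #  t=1,i=6
  [19] #..## => .  t=0,i=10
  [18] #..#. => #  t=1,i=8
  [17] #...# => .  t=0,i=18
  [16] #.... => #  t=1,i=19
  [15] .#### => .  t=0,i=5
  [14] .###. => .  t=0,i=21
  [13] .##.# => #  t=4,i=6
  [12] .##.. => .  t=0,i=12
  [11] .#.## => .  t=0,i=3
  [10] .#.#. => #  t=1,i=1
  [9] .#..# => #  t=1,i=7
  [8] .#... => #  t=1,i=10
  [7] ..### => .  t=0,i=20
  [6] ..##. => .  t=0,i=11
  [5] ..#.# => .  t=1,i=0
  [4] ..#.. => #  t=1,i=9
  [3] ...## => .  t=0,i=19
  [2] ...#. => #  t=1,i=12
  [1] ....# => .  t=1,i=20
  [0] ..... => #  t=7,i=8
  bits 10101011101101010010011100010101 = 2880775957

2880775957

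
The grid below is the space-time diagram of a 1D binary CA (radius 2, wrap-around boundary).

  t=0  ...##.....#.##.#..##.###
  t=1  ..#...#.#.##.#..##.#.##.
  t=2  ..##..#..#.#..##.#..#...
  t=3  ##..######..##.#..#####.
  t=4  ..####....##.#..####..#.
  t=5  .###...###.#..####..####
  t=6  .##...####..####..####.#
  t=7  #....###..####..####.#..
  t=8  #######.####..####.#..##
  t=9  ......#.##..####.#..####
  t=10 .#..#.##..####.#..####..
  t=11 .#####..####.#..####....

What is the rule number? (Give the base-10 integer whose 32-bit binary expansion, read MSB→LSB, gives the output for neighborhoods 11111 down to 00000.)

579726266

  ##### -> .   bit 31 = 0  t=3,i=6
  ####. -> .   bit 30 = 0  t=3,i=8
  ###.# -> #   bit 29 = 1  t=3,i=22
  ###.. -> .   bit 28 = 0  t=0,i=23
  ##.## -> .   bit 27 = 0  t=0,i=20
  ##.#. -> .   bit 26 = 0  t=0,i=14
  ##..# -> #   bit 25 = 1  t=2,i=4
  ##... -> .   bit 24 = 0  t=0,i=0
  #.### -> #   bit 23 = 1  t=0,i=21
  #.##. -> .   bit 22 = 0  t=0,i=12
  #.#.# -> .   bit 21 = 0  t=1,i=8
  #.#.. -> .   bit 20 = 0  t=0,i=15
  #..## -> #   bit 19 = 1  t=0,i=17
  #..#. -> #   bit 18 = 1  t=2,i=5
  #...# -> .   bit 17 = 0  t=0,i=1
  #.... -> #   bit 16 = 1  t=0,i=6
  .#### -> #   bit 15 = 1  t=3,i=5
  .###. -> #   bit 14 = 1  t=0,i=22
  .##.# -> #   bit 13 = 1  t=0,i=13
  .##.. -> .   bit 12 = 0  t=0,i=4
  .#.## -> #   bit 11 = 1  t=0,i=11
  .#.#. -> .   bit 10 = 0  t=1,i=7
  .#..# -> #   bit 9 = 1  t=0,i=16
  .#... -> #   bit 8 = 1  t=1,i=3
  ..### -> #   bit 7 = 1  t=3,i=4
  ..##. -> .   bit 6 = 0  t=0,i=3
  ..#.# -> #   bit 5 = 1  t=0,i=10
  ..#.. -> #   bit 4 = 1  t=1,i=2
  ...## -> #   bit 3 = 1  t=0,i=2
  ...#. -> .   bit 2 = 0  t=0,i=9
  ....# -> #   bit 1 = 1  t=0,i=8
  ..... -> .   bit 0 = 0  t=0,i=7
  bits 00100010100011011110101110111010 = 579726266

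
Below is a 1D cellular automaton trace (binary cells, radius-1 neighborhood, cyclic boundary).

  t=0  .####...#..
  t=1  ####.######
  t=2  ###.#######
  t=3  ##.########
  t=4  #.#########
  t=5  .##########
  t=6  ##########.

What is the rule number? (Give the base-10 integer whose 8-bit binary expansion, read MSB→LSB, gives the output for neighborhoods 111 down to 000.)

191

  ### -> #   bit 7 = 1  t=0,i=2
  ##. -> .   bit 6 = 0  t=0,i=4
  #.# -> #   bit 5 = 1  t=1,i=4
  #.. -> #   bit 4 = 1  t=0,i=5
  .## -> #   bit 3 = 1  t=0,i=1
  .#. -> #   bit 2 = 1  t=0,i=8
  ..# -> #   bit 1 = 1  t=0,i=0
  ... -> #   bit 0 = 1  t=0,i=6
  bits 10111111 = 191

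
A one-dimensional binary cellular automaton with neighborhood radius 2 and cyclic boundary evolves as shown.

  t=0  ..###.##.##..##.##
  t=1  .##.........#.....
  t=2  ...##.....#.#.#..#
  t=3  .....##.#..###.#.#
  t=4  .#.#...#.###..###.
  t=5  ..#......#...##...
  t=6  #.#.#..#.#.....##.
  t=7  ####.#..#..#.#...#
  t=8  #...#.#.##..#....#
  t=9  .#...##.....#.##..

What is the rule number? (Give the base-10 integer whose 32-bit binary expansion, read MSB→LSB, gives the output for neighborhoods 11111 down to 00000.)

94996114

  nb #####: next=.  (t=7,i=1, bit31=0)
  nb ####.: next=.  (t=7,i=2, bit30=0)
  nb ###.#: next=.  (t=0,i=4, bit29=0)
  nb ###..: next=.  (t=4,i=11, bit28=0)
  nb ##.##: next=.  (t=0,i=5, bit27=0)
  nb ##.#.: next=#  (t=3,i=7, bit26=1)
  nb ##..#: next=.  (t=0,i=0, bit25=0)
  nb ##...: next=#  (t=1,i=3, bit24=1)
  nb #.###: next=#  (t=4,i=9, bit23=1)
  nb #.##.: next=.  (t=0,i=6, bit22=0)
  nb #.#.#: next=#  (t=2,i=12, bit21=1)
  nb #.#..: next=.  (t=2,i=14, bit20=0)
  nb #..##: next=#  (t=0,i=1, bit19=1)
  nb #..#.: next=.  (t=2,i=16, bit18=0)
  nb #...#: next=.  (t=2,i=1, bit17=0)
  nb #....: next=#  (t=1,i=4, bit16=1)
  nb .####: next=#  (t=7,i=0, bit15=1)
  nb .###.: next=.  (t=0,i=3, bit14=0)
  nb .##.#: next=.  (t=0,i=7, bit13=0)
  nb .##..: next=.  (t=0,i=10, bit12=0)
  nb .#.##: next=.  (t=4,i=8, bit11=0)
  nb .#.#.: next=#  (t=2,i=11, bit10=1)
  nb .#..#: next=#  (t=2,i=15, bit9=1)
  nb .#...: next=.  (t=1,i=13, bit8=0)
  nb ..###: next=#  (t=0,i=2, bit7=1)
  nb ..##.: next=.  (t=0,i=13, bit6=0)
  nb ..#.#: next=.  (t=2,i=10, bit5=0)
  nb ..#..: next=#  (t=1,i=12, bit4=1)
  nb ...##: next=.  (t=1,i=0, bit3=0)
  nb ...#.: next=.  (t=1,i=11, bit2=0)
  nb ....#: next=#  (t=1,i=10, bit1=1)
  nb .....: next=.  (t=1,i=5, bit0=0)
  bits 00000101101010011000011010010010 = 94996114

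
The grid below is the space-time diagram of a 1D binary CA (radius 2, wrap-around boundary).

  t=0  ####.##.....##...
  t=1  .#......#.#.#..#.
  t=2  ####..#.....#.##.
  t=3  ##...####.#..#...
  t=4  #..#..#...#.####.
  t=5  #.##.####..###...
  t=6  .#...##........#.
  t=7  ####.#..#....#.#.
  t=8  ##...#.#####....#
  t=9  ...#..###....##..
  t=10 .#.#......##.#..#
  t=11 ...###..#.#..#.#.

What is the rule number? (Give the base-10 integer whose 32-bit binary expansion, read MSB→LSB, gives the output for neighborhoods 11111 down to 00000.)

  #####|.  b31=0 t=8,i=9
  ####.|.  b30=0 t=0,i=2
  ###.#|.  b29=0 t=0,i=3
  ###..|.  b28=0 t=2,i=3
  ##.##|.  b27=0 t=0,i=4
  ##.#.|.  b26=0 t=3,i=9
  ##..#|.  b25=0 t=2,i=4
  ##...|.  b24=0 t=0,i=7
  #.###|#  b23=1 t=2,i=0
  #.##.|.  b22=0 t=0,i=5
  #.#.#|.  b21=0 t=1,i=10
  #.#..|#  b20=1 t=1,i=12
  #..##|.  b19=0 t=5,i=10
  #..#.|#  b18=1 t=1,i=0
  #...#|#  b17=1 t=0,i=15
  #....|#  b16=1 t=0,i=8
  .####|#  b15=1 t=0,i=1
  .###.|.  b14=0 t=5,i=12
  .##.#|.  b13=0 t=2,i=15
  .##..|.  b12=0 t=0,i=6
  .#.##|#  b11=1 t=2,i=13
  .#.#.|.  b10=0 t=1,i=9
  .#..#|.  b9=0 t=1,i=13
  .#...|#  b8=1 t=1,i=2
  ..###|.  b7=0 t=0,i=0
  ..##.|#  b6=1 t=0,i=12
  ..#.#|.  b5=0 t=1,i=8
  ..#..|#  b4=1 t=1,i=1
  ...##|.  b3=0 t=0,i=11
  ...#.|.  b2=0 t=1,i=7
  ....#|#  b1=1 t=0,i=10
  .....|.  b0=0 t=0,i=9
  bits 00000000100101111000100101010010 = 9931090

9931090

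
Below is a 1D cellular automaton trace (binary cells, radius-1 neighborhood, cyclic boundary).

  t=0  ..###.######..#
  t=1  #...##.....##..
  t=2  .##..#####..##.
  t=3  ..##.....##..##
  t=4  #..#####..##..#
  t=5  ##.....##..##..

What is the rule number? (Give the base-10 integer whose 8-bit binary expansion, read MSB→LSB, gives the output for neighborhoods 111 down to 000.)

  nb ###: next=.  (t=0,i=3, bit7=0)
  nb ##.: next=#  (t=0,i=4, bit6=1)
  nb #.#: next=#  (t=0,i=5, bit5=1)
  nb #..: next=#  (t=0,i=0, bit4=1)
  nb .##: next=.  (t=0,i=2, bit3=0)
  nb .#.: next=.  (t=0,i=14, bit2=0)
  nb ..#: next=.  (t=0,i=1, bit1=0)
  nb ...: next=#  (t=1,i=2, bit0=1)
  bits 01110001 = 113

113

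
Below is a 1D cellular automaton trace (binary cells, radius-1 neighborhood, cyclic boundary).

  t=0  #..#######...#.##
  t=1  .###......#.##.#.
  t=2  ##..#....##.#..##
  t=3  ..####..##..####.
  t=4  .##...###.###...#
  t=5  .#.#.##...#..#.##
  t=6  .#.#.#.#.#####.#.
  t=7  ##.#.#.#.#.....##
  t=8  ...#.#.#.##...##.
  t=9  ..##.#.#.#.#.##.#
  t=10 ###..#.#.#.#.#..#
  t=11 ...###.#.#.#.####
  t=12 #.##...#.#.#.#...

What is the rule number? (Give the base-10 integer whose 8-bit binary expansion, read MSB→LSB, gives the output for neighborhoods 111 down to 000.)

  nb ###: next=.  (t=0,i=4, bit7=0)
  nb ##.: next=.  (t=0,i=0, bit6=0)
  nb #.#: next=.  (t=0,i=14, bit5=0)
  nb #..: next=#  (t=0,i=1, bit4=1)
  nb .##: next=#  (t=0,i=3, bit3=1)
  nb .#.: next=#  (t=0,i=13, bit2=1)
  nb ..#: next=#  (t=0,i=2, bit1=1)
  nb ...: next=.  (t=0,i=11, bit0=0)
  bits 00011110 = 30

30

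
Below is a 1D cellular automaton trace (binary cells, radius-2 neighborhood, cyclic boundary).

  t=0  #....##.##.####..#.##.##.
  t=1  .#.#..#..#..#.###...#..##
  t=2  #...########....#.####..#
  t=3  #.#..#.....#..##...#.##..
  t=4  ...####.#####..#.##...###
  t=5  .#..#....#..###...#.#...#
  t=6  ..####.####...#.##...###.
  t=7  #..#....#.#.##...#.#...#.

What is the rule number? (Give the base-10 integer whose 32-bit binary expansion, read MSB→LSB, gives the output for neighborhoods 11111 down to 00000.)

  #####|.  b31=0 t=2,i=6
  ####.|.  b30=0 t=0,i=13
  ###.#|.  b29=0 t=4,i=6
  ###..|#  b28=1 t=0,i=14
  ##.##|.  b27=0 t=0,i=7
  ##.#.|#  b26=1 t=0,i=24
  ##..#|#  b25=1 t=0,i=15
  ##...|.  b24=0 t=1,i=17
  #.###|.  b23=0 t=0,i=11
  #.##.|.  b22=0 t=0,i=8
  #.#.#|.  b21=0 t=1,i=1
  #.#..|.  b20=0 t=0,i=0
  #..##|.  b19=0 t=1,i=22
  #..#.|#  b18=1 t=0,i=16
  #...#|#  b17=1 t=1,i=18
  #....|.  b16=0 t=0,i=2
  .####|#  b15=1 t=0,i=12
  .###.|.  b14=0 t=1,i=15
  .##.#|#  b13=1 t=0,i=6
  .##..|#  b12=1 t=2,i=0
  .#.##|.  b11=0 t=0,i=18
  .#.#.|.  b10=0 t=1,i=2
  .#..#|#  b9=1 t=1,i=4
  .#...|#  b8=1 t=0,i=1
  ..###|.  b7=0 t=2,i=4
  ..##.|.  b6=0 t=0,i=5
  ..#.#|.  b5=0 t=0,i=17
  ..#..|#  b4=1 t=1,i=6
  ...##|.  b3=0 t=0,i=4
  ...#.|#  b2=1 t=1,i=19
  ....#|#  b1=1 t=0,i=3
  .....|#  b0=1 t=3,i=8
  bits 00010110000001101011001100010111 = 369537815

369537815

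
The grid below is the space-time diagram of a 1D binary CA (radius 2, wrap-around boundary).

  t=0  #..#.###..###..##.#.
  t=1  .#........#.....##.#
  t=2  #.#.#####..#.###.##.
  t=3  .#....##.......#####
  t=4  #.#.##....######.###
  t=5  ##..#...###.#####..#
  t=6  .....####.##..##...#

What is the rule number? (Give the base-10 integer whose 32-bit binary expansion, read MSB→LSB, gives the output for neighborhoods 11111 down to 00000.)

3963758475

  [31] ##### => #  t=2,i=6
  [30] ####. => #  t=2,i=7
  [29] ###.# => #  t=2,i=15
  [28] ###.. => .  t=0,i=7
  [27] ##.## => #  t=2,i=16
  [26] ##.#. => #  t=0,i=17
  [25] ##..# => .  t=0,i=8
  [24] ##... => .  t=3,i=8
  [23] #.### => .  t=0,i=5
  [22] #.##. => #  t=2,i=17
  [21] #.#.# => .  t=0,i=18
  [20] #.#.. => .  t=0,i=0
  [19] #..## => .  t=0,i=9
  [18] #..#. => .  t=0,i=2
  [17] #...# => #  t=5,i=6
  [16] #.... => .  t=1,i=3
  [15] .#### => .  t=2,i=5
  [14] .###. => .  t=0,i=6
  [13] .##.# => #  t=0,i=16
  [12] .##.. => .  t=3,i=7
  [11] .#.## => .  t=0,i=4
  [10] .#.#. => #  t=0,i=19
  [9] .#..# => #  t=0,i=1
  [8] .#... => #  t=1,i=2
  [7] ..### => #  t=0,i=10
  [6] ..##. => .  t=0,i=15
  [5] ..#.# => .  t=0,i=3
  [4] ..#.. => .  t=1,i=10
  [3] ...## => #  t=1,i=15
  [2] ...#. => .  t=1,i=9
  [1] ....# => #  t=1,i=8
  [0] ..... => #  t=1,i=4
  bits 11101100010000100010011110001011 = 3963758475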